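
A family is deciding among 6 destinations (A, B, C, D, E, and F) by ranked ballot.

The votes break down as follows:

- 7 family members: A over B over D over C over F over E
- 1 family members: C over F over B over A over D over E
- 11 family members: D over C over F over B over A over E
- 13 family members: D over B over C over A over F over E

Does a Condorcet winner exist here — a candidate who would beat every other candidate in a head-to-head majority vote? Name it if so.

Head-to-head results (32 voters total):
A vs B: B wins 25–7.
A vs C: C wins 25–7.
A vs D: D wins 24–8.
A vs E: A wins 32–0.
A vs F: A wins 20–12.
B vs C: B wins 20–12.
B vs D: D wins 24–8.
B vs E: B wins 32–0.
B vs F: B wins 20–12.
C vs D: D wins 31–1.
C vs E: C wins 32–0.
C vs F: C wins 32–0.
D vs E: D wins 32–0.
D vs F: D wins 31–1.
E vs F: F wins 32–0.
D beats each rival — A (24–8), B (24–8), C (31–1), E (32–0), F (31–1) — so D is the Condorcet winner.

D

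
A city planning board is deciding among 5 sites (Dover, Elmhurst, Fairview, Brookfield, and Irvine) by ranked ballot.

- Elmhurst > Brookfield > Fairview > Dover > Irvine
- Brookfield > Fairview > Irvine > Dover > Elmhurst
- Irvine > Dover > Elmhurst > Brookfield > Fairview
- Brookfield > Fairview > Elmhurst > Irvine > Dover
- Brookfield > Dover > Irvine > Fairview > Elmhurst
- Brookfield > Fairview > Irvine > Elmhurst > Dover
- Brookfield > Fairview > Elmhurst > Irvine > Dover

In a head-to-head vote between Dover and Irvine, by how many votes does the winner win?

3

Ballots ranking Dover above Irvine: 2.
Ballots ranking Irvine above Dover: 5.
Irvine wins 5–2, a margin of 3.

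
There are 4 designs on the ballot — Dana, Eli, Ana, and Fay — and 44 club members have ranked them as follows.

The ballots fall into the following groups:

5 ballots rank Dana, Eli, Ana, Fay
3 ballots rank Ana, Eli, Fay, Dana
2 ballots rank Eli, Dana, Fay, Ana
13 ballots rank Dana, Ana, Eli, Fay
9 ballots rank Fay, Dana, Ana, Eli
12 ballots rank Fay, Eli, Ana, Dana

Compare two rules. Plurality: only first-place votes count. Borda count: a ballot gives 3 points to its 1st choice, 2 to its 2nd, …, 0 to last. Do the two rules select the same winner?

Plurality first-place counts: Dana 18, Eli 2, Ana 3, Fay 21 → Fay.
Borda totals: Dana 76, Eli 59, Ana 61, Fay 68 → Dana.
The two rules disagree: plurality picks Fay, Borda picks Dana.

No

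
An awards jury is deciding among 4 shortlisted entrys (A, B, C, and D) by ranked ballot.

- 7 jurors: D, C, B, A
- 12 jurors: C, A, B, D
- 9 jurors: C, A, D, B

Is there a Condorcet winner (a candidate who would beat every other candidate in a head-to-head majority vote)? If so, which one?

C

Head-to-head results (28 voters total):
A vs B: A wins 21–7.
A vs C: C wins 28–0.
A vs D: A wins 21–7.
B vs C: C wins 28–0.
B vs D: D wins 16–12.
C vs D: C wins 21–7.
C beats each rival — A (28–0), B (28–0), D (21–7) — so C is the Condorcet winner.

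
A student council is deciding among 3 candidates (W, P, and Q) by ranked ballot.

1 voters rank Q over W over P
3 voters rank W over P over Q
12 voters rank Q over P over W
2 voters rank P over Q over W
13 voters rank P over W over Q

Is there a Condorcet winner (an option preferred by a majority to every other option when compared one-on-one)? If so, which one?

P

Head-to-head results (31 voters total):
W vs P: P wins 27–4.
W vs Q: W wins 16–15.
P vs Q: P wins 18–13.
P beats each rival — W (27–4), Q (18–13) — so P is the Condorcet winner.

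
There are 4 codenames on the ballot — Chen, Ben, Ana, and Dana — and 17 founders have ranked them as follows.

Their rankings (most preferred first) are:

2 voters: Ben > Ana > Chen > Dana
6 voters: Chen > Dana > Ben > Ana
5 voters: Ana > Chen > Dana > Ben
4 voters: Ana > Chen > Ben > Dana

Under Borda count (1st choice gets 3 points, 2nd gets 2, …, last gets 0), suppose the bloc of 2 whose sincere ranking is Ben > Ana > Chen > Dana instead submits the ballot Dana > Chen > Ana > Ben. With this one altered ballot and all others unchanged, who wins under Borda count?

Borda totals with the altered ballot: Chen 40, Ben 10, Ana 29, Dana 23.
The winner is unchanged: still Chen.

Chen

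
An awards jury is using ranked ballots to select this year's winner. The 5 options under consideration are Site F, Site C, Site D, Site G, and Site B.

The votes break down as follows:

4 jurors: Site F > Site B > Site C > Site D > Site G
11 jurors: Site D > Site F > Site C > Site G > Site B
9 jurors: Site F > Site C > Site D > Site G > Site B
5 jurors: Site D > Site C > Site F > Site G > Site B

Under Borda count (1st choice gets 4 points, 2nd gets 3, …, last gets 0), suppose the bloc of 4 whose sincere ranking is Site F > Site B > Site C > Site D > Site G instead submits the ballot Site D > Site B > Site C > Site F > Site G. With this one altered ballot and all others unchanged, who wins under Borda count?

Borda totals with the altered ballot: Site F 83, Site C 72, Site D 98, Site G 25, Site B 12.
The switch changes the winner from Site F to Site D.

Site D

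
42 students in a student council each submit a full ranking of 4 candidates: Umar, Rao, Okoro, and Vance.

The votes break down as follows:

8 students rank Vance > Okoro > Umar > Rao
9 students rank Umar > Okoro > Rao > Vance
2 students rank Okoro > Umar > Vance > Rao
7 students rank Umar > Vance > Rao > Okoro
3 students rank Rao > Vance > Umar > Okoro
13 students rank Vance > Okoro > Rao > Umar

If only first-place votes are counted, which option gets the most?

Vance

First-place vote totals:
  Umar: 16
  Rao: 3
  Okoro: 2
  Vance: 21
Vance has the most first-place votes.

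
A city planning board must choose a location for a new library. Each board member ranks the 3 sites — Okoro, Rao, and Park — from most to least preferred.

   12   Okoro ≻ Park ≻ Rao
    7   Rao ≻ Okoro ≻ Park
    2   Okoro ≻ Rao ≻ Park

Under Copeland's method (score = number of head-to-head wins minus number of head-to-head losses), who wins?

Pairwise results:
  Okoro vs Rao: Okoro wins 14–7.
  Okoro vs Park: Okoro wins 21–0.
  Rao vs Park: Park wins 12–9.
Copeland scores (wins − losses):
  Okoro: 2 − 0 = 2
  Rao: 0 − 2 = -2
  Park: 1 − 1 = 0
Okoro has the best Copeland score.

Okoro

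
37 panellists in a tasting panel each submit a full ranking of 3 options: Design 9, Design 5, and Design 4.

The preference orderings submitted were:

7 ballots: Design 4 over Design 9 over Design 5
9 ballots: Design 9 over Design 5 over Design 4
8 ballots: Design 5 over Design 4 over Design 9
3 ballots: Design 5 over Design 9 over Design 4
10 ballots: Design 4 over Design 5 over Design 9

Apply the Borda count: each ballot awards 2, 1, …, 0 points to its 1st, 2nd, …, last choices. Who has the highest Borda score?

Design 4

Borda scores:
  Design 9: 7·1 + 9·2 + 8·0 + 3·1 + 10·0 = 28
  Design 5: 7·0 + 9·1 + 8·2 + 3·2 + 10·1 = 41
  Design 4: 7·2 + 9·0 + 8·1 + 3·0 + 10·2 = 42
Design 4 has the highest total.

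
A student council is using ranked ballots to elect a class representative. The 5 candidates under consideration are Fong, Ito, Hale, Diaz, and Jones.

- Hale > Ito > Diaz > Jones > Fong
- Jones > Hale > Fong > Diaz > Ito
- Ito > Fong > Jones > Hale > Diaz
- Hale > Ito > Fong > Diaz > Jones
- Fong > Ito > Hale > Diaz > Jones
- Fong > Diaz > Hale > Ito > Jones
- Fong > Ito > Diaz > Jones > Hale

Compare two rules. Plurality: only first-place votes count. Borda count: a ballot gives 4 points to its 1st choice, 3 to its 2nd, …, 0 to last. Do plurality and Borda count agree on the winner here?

Plurality first-place counts: Fong 3, Ito 1, Hale 2, Diaz 0, Jones 1 → Fong.
Borda totals: Fong 19, Ito 17, Hale 16, Diaz 10, Jones 8 → Fong.
The two rules agree on Fong.

Yes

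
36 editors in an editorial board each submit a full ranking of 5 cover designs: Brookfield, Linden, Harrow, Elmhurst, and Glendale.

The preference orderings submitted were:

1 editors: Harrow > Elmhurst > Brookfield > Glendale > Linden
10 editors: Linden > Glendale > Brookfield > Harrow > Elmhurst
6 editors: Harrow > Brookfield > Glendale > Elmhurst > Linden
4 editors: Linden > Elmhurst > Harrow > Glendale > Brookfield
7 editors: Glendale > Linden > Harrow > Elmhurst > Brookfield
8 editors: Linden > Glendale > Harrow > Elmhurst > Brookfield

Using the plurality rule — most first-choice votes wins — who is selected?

Linden

First-place vote totals:
  Brookfield: 0
  Linden: 22
  Harrow: 7
  Elmhurst: 0
  Glendale: 7
Linden has the most first-place votes.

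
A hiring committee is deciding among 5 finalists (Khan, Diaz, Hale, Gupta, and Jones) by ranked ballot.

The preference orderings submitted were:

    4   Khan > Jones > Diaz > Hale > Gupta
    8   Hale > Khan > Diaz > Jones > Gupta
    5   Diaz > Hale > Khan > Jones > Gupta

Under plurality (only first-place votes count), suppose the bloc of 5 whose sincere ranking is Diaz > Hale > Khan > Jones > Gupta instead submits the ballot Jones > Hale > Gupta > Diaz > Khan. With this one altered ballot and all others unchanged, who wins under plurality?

Hale

First-place totals with the altered ballot: Khan 4, Diaz 0, Hale 8, Gupta 0, Jones 5.
The winner is unchanged: still Hale.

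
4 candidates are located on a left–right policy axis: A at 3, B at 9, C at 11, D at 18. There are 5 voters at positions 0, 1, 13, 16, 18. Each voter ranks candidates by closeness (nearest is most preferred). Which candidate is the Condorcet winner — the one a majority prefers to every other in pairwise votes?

C

With single-peaked preferences on a line, the Condorcet winner is the candidate closest to the median voter.
The median voter (position 13) is closest to C at 11.
Check: C vs D — voters closer to C: 3 of 5.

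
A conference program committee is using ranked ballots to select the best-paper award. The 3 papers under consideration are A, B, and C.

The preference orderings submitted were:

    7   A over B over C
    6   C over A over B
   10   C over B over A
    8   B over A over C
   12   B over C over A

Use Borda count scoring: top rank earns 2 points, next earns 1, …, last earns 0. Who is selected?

B

Borda scores:
  A: 7·2 + 6·1 + 10·0 + 8·1 + 12·0 = 28
  B: 7·1 + 6·0 + 10·1 + 8·2 + 12·2 = 57
  C: 7·0 + 6·2 + 10·2 + 8·0 + 12·1 = 44
B has the highest total.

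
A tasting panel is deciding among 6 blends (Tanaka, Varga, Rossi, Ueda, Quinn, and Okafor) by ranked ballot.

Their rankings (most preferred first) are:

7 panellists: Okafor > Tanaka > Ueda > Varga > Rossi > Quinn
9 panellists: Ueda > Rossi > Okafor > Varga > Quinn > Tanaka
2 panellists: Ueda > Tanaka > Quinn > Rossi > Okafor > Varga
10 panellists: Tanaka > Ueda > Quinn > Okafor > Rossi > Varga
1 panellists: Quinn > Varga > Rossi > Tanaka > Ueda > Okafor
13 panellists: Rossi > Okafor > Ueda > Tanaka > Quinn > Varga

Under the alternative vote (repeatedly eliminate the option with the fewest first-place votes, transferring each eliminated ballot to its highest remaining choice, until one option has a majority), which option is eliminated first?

Round 1: Rossi 13, Ueda 11, Tanaka 10, Okafor 7, Quinn 1, Varga 0. Varga has the fewest and is eliminated.
Round 2: Rossi 13, Ueda 11, Tanaka 10, Okafor 7, Quinn 1. Quinn has the fewest and is eliminated.
Round 3: Rossi 14, Ueda 11, Tanaka 10, Okafor 7. Okafor has the fewest and is eliminated.
Round 4: Tanaka 17, Rossi 14, Ueda 11. Ueda has the fewest and is eliminated.
Round 5: Rossi 23, Tanaka 19. Rossi has a majority.

Varga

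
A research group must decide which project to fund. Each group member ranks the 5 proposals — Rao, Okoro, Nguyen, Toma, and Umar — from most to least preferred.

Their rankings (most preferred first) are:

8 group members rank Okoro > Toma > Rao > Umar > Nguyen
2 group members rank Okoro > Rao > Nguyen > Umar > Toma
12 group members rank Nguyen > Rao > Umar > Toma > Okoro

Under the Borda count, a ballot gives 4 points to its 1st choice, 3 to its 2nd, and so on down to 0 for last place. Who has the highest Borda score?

Rao

Borda scores:
  Rao: 8·2 + 2·3 + 12·3 = 58
  Okoro: 8·4 + 2·4 + 12·0 = 40
  Nguyen: 8·0 + 2·2 + 12·4 = 52
  Toma: 8·3 + 2·0 + 12·1 = 36
  Umar: 8·1 + 2·1 + 12·2 = 34
Rao has the highest total.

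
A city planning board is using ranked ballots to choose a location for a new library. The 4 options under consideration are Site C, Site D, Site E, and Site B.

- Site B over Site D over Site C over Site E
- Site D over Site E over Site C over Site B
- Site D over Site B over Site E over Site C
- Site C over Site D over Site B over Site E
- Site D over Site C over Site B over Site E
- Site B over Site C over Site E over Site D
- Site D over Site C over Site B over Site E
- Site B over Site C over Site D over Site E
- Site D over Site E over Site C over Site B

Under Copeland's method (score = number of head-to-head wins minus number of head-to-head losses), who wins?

Site D

Pairwise results:
  Site C vs Site D: Site D wins 6–3.
  Site C vs Site E: Site C wins 6–3.
  Site C vs Site B: Site C wins 5–4.
  Site D vs Site E: Site D wins 8–1.
  Site D vs Site B: Site D wins 6–3.
  Site E vs Site B: Site B wins 7–2.
Copeland scores (wins − losses):
  Site C: 2 − 1 = 1
  Site D: 3 − 0 = 3
  Site E: 0 − 3 = -3
  Site B: 1 − 2 = -1
Site D has the best Copeland score.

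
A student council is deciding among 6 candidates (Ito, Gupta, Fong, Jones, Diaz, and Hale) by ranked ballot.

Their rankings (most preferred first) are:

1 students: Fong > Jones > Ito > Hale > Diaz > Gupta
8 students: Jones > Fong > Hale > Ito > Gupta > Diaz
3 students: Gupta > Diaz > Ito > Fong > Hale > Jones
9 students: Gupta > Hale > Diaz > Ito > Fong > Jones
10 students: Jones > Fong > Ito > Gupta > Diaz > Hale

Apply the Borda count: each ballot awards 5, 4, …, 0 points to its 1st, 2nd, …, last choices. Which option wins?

Jones

Borda scores:
  Ito: 3 + 8·2 + 3·3 + 9·2 + 10·3 = 76
  Gupta: 0 + 8·1 + 3·5 + 9·5 + 10·2 = 88
  Fong: 5 + 8·4 + 3·2 + 9·1 + 10·4 = 92
  Jones: 4 + 8·5 + 3·0 + 9·0 + 10·5 = 94
  Diaz: 1 + 8·0 + 3·4 + 9·3 + 10·1 = 50
  Hale: 2 + 8·3 + 3·1 + 9·4 + 10·0 = 65
Jones has the highest total.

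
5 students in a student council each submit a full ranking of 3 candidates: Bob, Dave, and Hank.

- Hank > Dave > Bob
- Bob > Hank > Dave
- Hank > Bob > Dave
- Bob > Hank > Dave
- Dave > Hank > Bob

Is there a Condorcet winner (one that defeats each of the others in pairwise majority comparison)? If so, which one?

Head-to-head results (5 voters total):
Bob vs Dave: Bob wins 3–2.
Bob vs Hank: Hank wins 3–2.
Dave vs Hank: Hank wins 4–1.
Hank beats each rival — Bob (3–2), Dave (4–1) — so Hank is the Condorcet winner.

Hank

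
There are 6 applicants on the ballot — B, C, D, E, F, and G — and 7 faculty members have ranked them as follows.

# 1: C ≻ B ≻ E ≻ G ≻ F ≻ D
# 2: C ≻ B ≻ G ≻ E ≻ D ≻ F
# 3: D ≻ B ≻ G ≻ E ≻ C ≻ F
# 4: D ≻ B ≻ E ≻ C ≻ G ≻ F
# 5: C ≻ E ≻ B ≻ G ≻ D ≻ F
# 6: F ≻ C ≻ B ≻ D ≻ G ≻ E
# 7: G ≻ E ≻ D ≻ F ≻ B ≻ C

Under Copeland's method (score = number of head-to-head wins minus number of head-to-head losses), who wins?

Pairwise results:
  B vs C: C wins 4–3.
  B vs D: B wins 4–3.
  B vs E: B wins 5–2.
  B vs F: B wins 5–2.
  B vs G: B wins 6–1.
  C vs D: C wins 4–3.
  C vs E: C wins 4–3.
  C vs F: C wins 5–2.
  C vs G: C wins 5–2.
  D vs E: E wins 4–3.
  D vs F: D wins 5–2.
  D vs G: G wins 4–3.
  E vs F: E wins 6–1.
  E vs G: G wins 4–3.
  F vs G: G wins 6–1.
Copeland scores (wins − losses):
  B: 4 − 1 = 3
  C: 5 − 0 = 5
  D: 1 − 4 = -3
  E: 2 − 3 = -1
  F: 0 − 5 = -5
  G: 3 − 2 = 1
C has the best Copeland score.

C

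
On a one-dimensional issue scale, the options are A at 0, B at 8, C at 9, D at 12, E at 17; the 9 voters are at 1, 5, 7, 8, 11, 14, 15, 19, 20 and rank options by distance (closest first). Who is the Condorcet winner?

With single-peaked preferences on a line, the Condorcet winner is the candidate closest to the median voter.
The median voter (position 11) is closest to D at 12.
Check: D vs B — voters closer to D: 5 of 9.

D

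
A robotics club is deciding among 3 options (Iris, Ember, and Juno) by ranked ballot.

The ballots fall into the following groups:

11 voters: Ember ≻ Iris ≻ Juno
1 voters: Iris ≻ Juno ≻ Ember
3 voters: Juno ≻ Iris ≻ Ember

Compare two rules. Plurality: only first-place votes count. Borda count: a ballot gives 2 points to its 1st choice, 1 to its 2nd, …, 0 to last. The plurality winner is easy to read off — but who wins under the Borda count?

Plurality first-place counts: Iris 1, Ember 11, Juno 3 → Ember.
Borda totals: Iris 16, Ember 22, Juno 7 → Ember.

Ember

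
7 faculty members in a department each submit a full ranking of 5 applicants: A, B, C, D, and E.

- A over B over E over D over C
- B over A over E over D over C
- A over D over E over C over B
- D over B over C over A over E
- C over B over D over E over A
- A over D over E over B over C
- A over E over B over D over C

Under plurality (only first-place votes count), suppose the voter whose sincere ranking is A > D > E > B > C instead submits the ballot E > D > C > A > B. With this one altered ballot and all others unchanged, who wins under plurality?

A

First-place totals with the altered ballot: A 3, B 1, C 1, D 1, E 1.
The winner is unchanged: still A.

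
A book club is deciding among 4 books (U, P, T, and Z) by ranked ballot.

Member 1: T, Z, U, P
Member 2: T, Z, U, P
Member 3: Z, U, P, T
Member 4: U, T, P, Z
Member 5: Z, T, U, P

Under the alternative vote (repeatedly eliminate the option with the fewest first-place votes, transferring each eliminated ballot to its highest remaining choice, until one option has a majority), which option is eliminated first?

Round 1: T 2, Z 2, U 1, P 0. P has the fewest and is eliminated.
Round 2: T 2, Z 2, U 1. U has the fewest and is eliminated.
Round 3: T 3, Z 2. T has a majority.

P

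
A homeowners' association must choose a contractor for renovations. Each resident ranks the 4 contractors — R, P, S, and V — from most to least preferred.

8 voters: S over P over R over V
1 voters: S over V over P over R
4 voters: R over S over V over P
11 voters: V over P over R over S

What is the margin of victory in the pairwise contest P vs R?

16

Ballots ranking P above R: 8+1+11 = 20.
Ballots ranking R above P: 4.
P wins 20–4, a margin of 16.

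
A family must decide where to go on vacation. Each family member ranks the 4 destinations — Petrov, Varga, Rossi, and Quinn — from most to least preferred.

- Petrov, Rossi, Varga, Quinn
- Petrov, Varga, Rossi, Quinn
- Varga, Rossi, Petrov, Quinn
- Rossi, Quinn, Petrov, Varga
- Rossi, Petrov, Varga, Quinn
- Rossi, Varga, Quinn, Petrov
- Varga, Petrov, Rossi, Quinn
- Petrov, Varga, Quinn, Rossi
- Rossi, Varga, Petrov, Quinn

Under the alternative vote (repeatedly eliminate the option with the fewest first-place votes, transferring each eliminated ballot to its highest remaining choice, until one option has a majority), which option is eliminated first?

Quinn

Round 1: Rossi 4, Petrov 3, Varga 2, Quinn 0. Quinn has the fewest and is eliminated.
Round 2: Rossi 4, Petrov 3, Varga 2. Varga has the fewest and is eliminated.
Round 3: Rossi 5, Petrov 4. Rossi has a majority.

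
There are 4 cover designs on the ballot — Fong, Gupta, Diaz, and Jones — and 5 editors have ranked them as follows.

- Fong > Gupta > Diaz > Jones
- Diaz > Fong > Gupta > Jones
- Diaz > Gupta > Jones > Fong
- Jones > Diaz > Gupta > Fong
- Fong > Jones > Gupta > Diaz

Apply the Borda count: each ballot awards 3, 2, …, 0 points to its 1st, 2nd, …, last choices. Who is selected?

Borda scores:
  Fong: 3 + 2 + 0 + 0 + 3 = 8
  Gupta: 2 + 1 + 2 + 1 + 1 = 7
  Diaz: 1 + 3 + 3 + 2 + 0 = 9
  Jones: 0 + 0 + 1 + 3 + 2 = 6
Diaz has the highest total.

Diaz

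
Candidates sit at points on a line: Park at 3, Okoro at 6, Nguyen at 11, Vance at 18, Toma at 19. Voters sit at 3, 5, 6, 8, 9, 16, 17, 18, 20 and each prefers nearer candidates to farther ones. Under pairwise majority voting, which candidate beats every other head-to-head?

Nguyen

With single-peaked preferences on a line, the Condorcet winner is the candidate closest to the median voter.
The median voter (position 9) is closest to Nguyen at 11.
Check: Nguyen vs Park — voters closer to Nguyen: 6 of 9.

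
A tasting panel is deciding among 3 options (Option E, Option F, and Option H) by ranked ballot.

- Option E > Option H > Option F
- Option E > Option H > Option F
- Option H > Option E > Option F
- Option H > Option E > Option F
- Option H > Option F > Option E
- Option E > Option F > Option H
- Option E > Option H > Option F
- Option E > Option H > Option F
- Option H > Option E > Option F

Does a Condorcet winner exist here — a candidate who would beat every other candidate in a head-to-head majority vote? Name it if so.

Head-to-head results (9 voters total):
Option E vs Option F: Option E wins 8–1.
Option E vs Option H: Option E wins 5–4.
Option F vs Option H: Option H wins 8–1.
Option E beats each rival — Option F (8–1), Option H (5–4) — so Option E is the Condorcet winner.

Option E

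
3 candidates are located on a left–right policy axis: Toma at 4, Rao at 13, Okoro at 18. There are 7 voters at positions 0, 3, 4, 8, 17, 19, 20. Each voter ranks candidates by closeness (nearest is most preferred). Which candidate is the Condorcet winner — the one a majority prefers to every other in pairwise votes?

With single-peaked preferences on a line, the Condorcet winner is the candidate closest to the median voter.
The median voter (position 8) is closest to Toma at 4.
Check: Toma vs Rao — voters closer to Toma: 4 of 7.

Toma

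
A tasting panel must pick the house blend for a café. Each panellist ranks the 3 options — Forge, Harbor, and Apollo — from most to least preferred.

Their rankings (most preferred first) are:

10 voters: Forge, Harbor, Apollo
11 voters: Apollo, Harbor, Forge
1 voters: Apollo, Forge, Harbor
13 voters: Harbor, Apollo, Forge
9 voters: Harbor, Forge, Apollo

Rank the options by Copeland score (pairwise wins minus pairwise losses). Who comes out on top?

Pairwise results:
  Forge vs Harbor: Harbor wins 33–11.
  Forge vs Apollo: Apollo wins 25–19.
  Harbor vs Apollo: Harbor wins 32–12.
Copeland scores (wins − losses):
  Forge: 0 − 2 = -2
  Harbor: 2 − 0 = 2
  Apollo: 1 − 1 = 0
Harbor has the best Copeland score.

Harbor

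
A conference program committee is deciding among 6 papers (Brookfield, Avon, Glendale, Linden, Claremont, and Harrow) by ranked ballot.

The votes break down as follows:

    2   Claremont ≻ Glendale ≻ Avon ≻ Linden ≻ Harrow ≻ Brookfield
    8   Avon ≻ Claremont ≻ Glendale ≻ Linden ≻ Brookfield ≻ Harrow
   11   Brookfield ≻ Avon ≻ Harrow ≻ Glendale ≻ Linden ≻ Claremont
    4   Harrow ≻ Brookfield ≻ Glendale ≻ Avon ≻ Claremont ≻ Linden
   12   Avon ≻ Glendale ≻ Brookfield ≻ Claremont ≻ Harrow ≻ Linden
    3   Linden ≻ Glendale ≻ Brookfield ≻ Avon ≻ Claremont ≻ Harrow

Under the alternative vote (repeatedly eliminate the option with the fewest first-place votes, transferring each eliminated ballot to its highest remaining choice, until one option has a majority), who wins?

Round 1: Avon 20, Brookfield 11, Harrow 4, Linden 3, Claremont 2, Glendale 0. Glendale has the fewest and is eliminated.
Round 2: Avon 20, Brookfield 11, Harrow 4, Linden 3, Claremont 2. Claremont has the fewest and is eliminated.
Round 3: Avon 22, Brookfield 11, Harrow 4, Linden 3. Avon has a majority.

Avon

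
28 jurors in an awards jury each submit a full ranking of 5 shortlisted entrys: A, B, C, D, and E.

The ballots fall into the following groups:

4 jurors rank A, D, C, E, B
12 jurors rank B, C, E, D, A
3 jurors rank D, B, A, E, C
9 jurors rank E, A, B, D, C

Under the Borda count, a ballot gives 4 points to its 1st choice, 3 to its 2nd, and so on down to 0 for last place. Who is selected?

B

Borda scores:
  A: 4·4 + 12·0 + 3·2 + 9·3 = 49
  B: 4·0 + 12·4 + 3·3 + 9·2 = 75
  C: 4·2 + 12·3 + 3·0 + 9·0 = 44
  D: 4·3 + 12·1 + 3·4 + 9·1 = 45
  E: 4·1 + 12·2 + 3·1 + 9·4 = 67
B has the highest total.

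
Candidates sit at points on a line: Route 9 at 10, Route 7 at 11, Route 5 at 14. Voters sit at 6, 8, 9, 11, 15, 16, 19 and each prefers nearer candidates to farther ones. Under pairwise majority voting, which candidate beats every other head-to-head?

With single-peaked preferences on a line, the Condorcet winner is the candidate closest to the median voter.
The median voter (position 11) is closest to Route 7 at 11.
Check: Route 7 vs Route 5 — voters closer to Route 7: 4 of 7.

Route 7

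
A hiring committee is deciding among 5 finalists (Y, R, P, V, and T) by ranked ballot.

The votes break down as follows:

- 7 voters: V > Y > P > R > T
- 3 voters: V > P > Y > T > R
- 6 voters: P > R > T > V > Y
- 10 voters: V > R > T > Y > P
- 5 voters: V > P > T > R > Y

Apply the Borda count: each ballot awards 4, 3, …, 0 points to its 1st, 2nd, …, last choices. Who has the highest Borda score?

V

Borda scores:
  Y: 7·3 + 3·2 + 6·0 + 10·1 + 5·0 = 37
  R: 7·1 + 3·0 + 6·3 + 10·3 + 5·1 = 60
  P: 7·2 + 3·3 + 6·4 + 10·0 + 5·3 = 62
  V: 7·4 + 3·4 + 6·1 + 10·4 + 5·4 = 106
  T: 7·0 + 3·1 + 6·2 + 10·2 + 5·2 = 45
V has the highest total.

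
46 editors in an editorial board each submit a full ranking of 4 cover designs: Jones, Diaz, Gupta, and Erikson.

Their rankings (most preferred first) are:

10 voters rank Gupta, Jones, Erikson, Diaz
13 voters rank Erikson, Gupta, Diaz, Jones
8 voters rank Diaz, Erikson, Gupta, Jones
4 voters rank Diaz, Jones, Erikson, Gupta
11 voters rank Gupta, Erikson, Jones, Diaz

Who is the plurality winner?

First-place vote totals:
  Jones: 0
  Diaz: 12
  Gupta: 21
  Erikson: 13
Gupta has the most first-place votes.

Gupta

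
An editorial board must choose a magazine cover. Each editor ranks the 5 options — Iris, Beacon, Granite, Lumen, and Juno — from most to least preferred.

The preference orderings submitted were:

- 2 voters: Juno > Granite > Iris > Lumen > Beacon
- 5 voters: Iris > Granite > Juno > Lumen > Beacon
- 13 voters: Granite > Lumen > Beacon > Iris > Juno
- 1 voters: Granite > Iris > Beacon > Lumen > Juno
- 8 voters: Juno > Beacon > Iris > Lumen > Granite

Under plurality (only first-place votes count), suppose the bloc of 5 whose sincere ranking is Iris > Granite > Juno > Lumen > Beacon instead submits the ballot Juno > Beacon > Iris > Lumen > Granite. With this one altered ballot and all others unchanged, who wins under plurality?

First-place totals with the altered ballot: Iris 0, Beacon 0, Granite 14, Lumen 0, Juno 15.
The switch changes the winner from Granite to Juno.

Juno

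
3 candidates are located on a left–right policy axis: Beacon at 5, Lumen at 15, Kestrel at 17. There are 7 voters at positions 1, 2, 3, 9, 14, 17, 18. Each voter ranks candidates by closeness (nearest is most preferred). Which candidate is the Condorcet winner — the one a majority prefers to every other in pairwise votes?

Beacon

With single-peaked preferences on a line, the Condorcet winner is the candidate closest to the median voter.
The median voter (position 9) is closest to Beacon at 5.
Check: Beacon vs Kestrel — voters closer to Beacon: 4 of 7.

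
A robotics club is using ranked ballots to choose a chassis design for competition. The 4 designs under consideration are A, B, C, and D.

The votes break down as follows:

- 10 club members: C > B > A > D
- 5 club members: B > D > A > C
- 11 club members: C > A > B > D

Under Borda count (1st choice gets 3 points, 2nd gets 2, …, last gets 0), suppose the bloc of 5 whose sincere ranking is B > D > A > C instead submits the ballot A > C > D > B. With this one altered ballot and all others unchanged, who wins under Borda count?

C

Borda totals with the altered ballot: A 47, B 31, C 73, D 5.
The winner is unchanged: still C.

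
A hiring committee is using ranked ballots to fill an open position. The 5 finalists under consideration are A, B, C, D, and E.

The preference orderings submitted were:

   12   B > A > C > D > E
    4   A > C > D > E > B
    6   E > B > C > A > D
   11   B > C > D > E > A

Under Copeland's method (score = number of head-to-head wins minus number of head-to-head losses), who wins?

B

Pairwise results:
  A vs B: B wins 29–4.
  A vs C: C wins 17–16.
  A vs D: A wins 22–11.
  A vs E: E wins 17–16.
  B vs C: B wins 29–4.
  B vs D: B wins 29–4.
  B vs E: B wins 23–10.
  C vs D: C wins 33–0.
  C vs E: C wins 27–6.
  D vs E: D wins 27–6.
Copeland scores (wins − losses):
  A: 1 − 3 = -2
  B: 4 − 0 = 4
  C: 3 − 1 = 2
  D: 1 − 3 = -2
  E: 1 − 3 = -2
B has the best Copeland score.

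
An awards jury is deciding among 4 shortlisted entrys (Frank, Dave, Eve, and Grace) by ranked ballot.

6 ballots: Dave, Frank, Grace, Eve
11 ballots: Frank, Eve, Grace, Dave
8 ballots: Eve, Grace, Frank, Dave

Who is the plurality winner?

First-place vote totals:
  Frank: 11
  Dave: 6
  Eve: 8
  Grace: 0
Frank has the most first-place votes.

Frank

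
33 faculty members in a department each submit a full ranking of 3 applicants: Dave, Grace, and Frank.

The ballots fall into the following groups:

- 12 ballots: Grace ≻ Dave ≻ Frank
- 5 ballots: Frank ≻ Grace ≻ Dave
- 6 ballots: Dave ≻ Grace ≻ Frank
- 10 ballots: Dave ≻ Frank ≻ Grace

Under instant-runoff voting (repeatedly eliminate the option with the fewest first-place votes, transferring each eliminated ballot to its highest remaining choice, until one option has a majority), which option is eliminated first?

Round 1: Dave 16, Grace 12, Frank 5. Frank has the fewest and is eliminated.
Round 2: Grace 17, Dave 16. Grace has a majority.

Frank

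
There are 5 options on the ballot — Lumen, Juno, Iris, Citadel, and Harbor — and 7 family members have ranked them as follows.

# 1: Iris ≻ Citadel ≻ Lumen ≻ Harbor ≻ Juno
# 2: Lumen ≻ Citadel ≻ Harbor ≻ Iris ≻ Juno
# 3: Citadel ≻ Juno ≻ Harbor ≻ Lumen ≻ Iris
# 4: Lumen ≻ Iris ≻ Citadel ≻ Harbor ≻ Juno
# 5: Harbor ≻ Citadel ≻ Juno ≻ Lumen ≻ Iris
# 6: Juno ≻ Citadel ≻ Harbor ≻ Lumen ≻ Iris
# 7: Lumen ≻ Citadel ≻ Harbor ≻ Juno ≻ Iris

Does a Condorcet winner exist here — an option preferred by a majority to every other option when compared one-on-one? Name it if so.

Citadel

Head-to-head results (7 voters total):
Lumen vs Juno: Lumen wins 4–3.
Lumen vs Iris: Lumen wins 6–1.
Lumen vs Citadel: Citadel wins 4–3.
Lumen vs Harbor: Lumen wins 4–3.
Juno vs Iris: Juno wins 4–3.
Juno vs Citadel: Citadel wins 6–1.
Juno vs Harbor: Harbor wins 5–2.
Iris vs Citadel: Citadel wins 5–2.
Iris vs Harbor: Harbor wins 5–2.
Citadel vs Harbor: Citadel wins 6–1.
Citadel beats each rival — Lumen (4–3), Juno (6–1), Iris (5–2), Harbor (6–1) — so Citadel is the Condorcet winner.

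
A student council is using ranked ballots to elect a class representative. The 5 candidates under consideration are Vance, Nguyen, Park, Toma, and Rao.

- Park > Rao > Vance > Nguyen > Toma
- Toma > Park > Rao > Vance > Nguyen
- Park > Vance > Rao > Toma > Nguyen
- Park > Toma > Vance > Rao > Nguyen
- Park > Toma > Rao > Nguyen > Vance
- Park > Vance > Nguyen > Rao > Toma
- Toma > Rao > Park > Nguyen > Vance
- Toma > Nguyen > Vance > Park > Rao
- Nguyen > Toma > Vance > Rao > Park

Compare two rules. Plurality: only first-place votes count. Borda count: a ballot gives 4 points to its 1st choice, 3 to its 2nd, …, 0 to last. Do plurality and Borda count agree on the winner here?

Plurality first-place counts: Vance 0, Nguyen 1, Park 5, Toma 3, Rao 0 → Park.
Borda totals: Vance 15, Nguyen 12, Park 26, Toma 22, Rao 15 → Park.
The two rules agree on Park.

Yes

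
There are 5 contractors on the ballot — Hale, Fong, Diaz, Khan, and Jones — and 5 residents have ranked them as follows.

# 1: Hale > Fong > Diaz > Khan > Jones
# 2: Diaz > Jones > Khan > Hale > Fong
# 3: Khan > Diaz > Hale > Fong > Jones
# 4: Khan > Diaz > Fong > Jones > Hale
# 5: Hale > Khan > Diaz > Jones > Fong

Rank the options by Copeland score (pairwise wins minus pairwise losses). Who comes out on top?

Pairwise results:
  Hale vs Fong: Hale wins 4–1.
  Hale vs Diaz: Diaz wins 3–2.
  Hale vs Khan: Khan wins 3–2.
  Hale vs Jones: Hale wins 3–2.
  Fong vs Diaz: Diaz wins 4–1.
  Fong vs Khan: Khan wins 4–1.
  Fong vs Jones: Fong wins 3–2.
  Diaz vs Khan: Khan wins 3–2.
  Diaz vs Jones: Diaz wins 5–0.
  Khan vs Jones: Khan wins 4–1.
Copeland scores (wins − losses):
  Hale: 2 − 2 = 0
  Fong: 1 − 3 = -2
  Diaz: 3 − 1 = 2
  Khan: 4 − 0 = 4
  Jones: 0 − 4 = -4
Khan has the best Copeland score.

Khan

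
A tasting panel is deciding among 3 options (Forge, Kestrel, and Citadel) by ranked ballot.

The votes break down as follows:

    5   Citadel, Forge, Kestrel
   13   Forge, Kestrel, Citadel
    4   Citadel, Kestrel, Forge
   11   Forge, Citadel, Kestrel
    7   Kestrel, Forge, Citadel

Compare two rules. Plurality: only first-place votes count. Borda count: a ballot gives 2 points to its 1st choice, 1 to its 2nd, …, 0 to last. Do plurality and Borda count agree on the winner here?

Plurality first-place counts: Forge 24, Kestrel 7, Citadel 9 → Forge.
Borda totals: Forge 60, Kestrel 31, Citadel 29 → Forge.
The two rules agree on Forge.

Yes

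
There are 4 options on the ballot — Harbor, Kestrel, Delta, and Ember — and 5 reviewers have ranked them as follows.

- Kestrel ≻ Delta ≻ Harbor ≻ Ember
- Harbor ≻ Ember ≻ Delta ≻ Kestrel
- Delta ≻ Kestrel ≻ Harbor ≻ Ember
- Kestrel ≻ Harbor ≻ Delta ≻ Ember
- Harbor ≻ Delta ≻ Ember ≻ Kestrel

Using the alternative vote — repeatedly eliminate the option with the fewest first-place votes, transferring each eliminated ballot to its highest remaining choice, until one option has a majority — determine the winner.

Round 1: Harbor 2, Kestrel 2, Delta 1, Ember 0. Ember has the fewest and is eliminated.
Round 2: Harbor 2, Kestrel 2, Delta 1. Delta has the fewest and is eliminated.
Round 3: Kestrel 3, Harbor 2. Kestrel has a majority.

Kestrel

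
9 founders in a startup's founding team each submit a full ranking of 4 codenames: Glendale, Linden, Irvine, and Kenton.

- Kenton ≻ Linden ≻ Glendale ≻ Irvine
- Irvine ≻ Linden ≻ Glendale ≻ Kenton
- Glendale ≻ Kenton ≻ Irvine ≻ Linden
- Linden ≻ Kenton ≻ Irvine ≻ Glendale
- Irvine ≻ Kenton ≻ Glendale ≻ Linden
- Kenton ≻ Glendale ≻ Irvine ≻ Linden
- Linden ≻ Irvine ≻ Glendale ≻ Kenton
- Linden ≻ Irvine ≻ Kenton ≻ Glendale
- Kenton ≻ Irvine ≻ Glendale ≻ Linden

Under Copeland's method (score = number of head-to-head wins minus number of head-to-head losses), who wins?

Kenton

Pairwise results:
  Glendale vs Linden: Linden wins 5–4.
  Glendale vs Irvine: Irvine wins 6–3.
  Glendale vs Kenton: Kenton wins 6–3.
  Linden vs Irvine: Irvine wins 5–4.
  Linden vs Kenton: Kenton wins 5–4.
  Irvine vs Kenton: Kenton wins 5–4.
Copeland scores (wins − losses):
  Glendale: 0 − 3 = -3
  Linden: 1 − 2 = -1
  Irvine: 2 − 1 = 1
  Kenton: 3 − 0 = 3
Kenton has the best Copeland score.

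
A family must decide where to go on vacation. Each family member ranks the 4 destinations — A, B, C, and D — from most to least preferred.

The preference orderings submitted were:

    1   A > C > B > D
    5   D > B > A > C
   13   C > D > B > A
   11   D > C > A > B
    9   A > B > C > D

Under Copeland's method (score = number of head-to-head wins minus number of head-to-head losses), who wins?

C

Pairwise results:
  A vs B: A wins 21–18.
  A vs C: C wins 24–15.
  A vs D: D wins 29–10.
  B vs C: C wins 25–14.
  B vs D: D wins 29–10.
  C vs D: C wins 23–16.
Copeland scores (wins − losses):
  A: 1 − 2 = -1
  B: 0 − 3 = -3
  C: 3 − 0 = 3
  D: 2 − 1 = 1
C has the best Copeland score.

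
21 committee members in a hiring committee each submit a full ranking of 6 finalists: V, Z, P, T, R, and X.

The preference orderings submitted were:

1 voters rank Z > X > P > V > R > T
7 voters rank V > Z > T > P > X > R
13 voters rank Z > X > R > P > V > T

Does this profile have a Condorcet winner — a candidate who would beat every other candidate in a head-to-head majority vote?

Head-to-head results (21 voters total):
V vs Z: Z wins 14–7.
V vs P: P wins 14–7.
V vs T: V wins 21–0.
V vs R: R wins 13–8.
V vs X: X wins 14–7.
Z vs P: Z wins 21–0.
Z vs T: Z wins 21–0.
Z vs R: Z wins 21–0.
Z vs X: Z wins 21–0.
P vs T: P wins 14–7.
P vs R: R wins 13–8.
P vs X: X wins 14–7.
T vs R: R wins 14–7.
T vs X: X wins 14–7.
R vs X: X wins 21–0.
Z beats each rival — V (14–7), P (21–0), T (21–0), R (21–0), X (21–0) — so Z is the Condorcet winner.

Yes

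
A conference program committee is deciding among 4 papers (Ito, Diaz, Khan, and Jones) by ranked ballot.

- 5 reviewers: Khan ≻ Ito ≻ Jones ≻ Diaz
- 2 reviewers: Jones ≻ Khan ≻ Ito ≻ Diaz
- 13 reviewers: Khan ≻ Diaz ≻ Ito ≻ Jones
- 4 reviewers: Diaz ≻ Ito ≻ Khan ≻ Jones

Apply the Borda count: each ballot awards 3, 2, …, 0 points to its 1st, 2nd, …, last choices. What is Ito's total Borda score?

Borda scores:
  Ito: 5·2 + 2·1 + 13·1 + 4·2 = 33
  Diaz: 5·0 + 2·0 + 13·2 + 4·3 = 38
  Khan: 5·3 + 2·2 + 13·3 + 4·1 = 62
  Jones: 5·1 + 2·3 + 13·0 + 4·0 = 11

33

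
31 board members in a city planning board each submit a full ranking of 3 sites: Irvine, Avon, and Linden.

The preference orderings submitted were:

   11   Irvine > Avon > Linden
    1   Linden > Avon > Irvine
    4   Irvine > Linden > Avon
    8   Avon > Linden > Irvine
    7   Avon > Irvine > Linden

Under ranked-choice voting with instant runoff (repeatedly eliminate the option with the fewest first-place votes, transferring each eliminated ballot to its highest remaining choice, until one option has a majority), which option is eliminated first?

Linden

Round 1: Irvine 15, Avon 15, Linden 1. Linden has the fewest and is eliminated.
Round 2: Avon 16, Irvine 15. Avon has a majority.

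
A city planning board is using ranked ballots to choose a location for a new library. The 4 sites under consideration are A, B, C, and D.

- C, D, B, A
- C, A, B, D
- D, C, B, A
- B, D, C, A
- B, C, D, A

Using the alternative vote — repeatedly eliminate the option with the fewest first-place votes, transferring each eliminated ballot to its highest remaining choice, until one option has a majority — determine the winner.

C

Round 1: B 2, C 2, D 1, A 0. A has the fewest and is eliminated.
Round 2: B 2, C 2, D 1. D has the fewest and is eliminated.
Round 3: C 3, B 2. C has a majority.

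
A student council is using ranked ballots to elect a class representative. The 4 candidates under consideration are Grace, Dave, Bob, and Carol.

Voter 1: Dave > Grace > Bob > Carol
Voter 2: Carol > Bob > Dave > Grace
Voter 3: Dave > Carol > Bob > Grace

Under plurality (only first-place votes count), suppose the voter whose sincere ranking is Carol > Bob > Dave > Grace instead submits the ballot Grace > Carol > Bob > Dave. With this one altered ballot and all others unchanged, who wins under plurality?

Dave

First-place totals with the altered ballot: Grace 1, Dave 2, Bob 0, Carol 0.
The winner is unchanged: still Dave.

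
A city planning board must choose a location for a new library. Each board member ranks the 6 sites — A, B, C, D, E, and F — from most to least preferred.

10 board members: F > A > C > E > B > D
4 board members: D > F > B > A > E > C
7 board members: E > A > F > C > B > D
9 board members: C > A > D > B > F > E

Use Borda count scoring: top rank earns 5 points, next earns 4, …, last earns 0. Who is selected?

Borda scores:
  A: 10·4 + 4·2 + 7·4 + 9·4 = 112
  B: 10·1 + 4·3 + 7·1 + 9·2 = 47
  C: 10·3 + 4·0 + 7·2 + 9·5 = 89
  D: 10·0 + 4·5 + 7·0 + 9·3 = 47
  E: 10·2 + 4·1 + 7·5 + 9·0 = 59
  F: 10·5 + 4·4 + 7·3 + 9·1 = 96
A has the highest total.

A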